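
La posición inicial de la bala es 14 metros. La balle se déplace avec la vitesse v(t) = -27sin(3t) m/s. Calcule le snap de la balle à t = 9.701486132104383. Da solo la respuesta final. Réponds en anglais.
s(9.701486132104383) = -491.917442724098.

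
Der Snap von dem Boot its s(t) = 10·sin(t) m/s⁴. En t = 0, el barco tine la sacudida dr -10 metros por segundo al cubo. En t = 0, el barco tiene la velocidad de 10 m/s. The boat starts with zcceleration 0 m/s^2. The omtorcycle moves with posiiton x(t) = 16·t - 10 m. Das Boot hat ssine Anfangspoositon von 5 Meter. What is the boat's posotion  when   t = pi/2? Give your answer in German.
Um dies zu lösen, müssen wir 4 Stammfunktionen unserer Gleichung für den Snap s(t) = 10·sin(t) finden. Die Stammfunktion von dem Snap, mit j(0) = -10, ergibt den Ruck: j(t) = -10·cos(t). Die Stammfunktion von dem Ruck ist die Beschleunigung. Mit a(0) = 0 erhalten wir a(t) = -10·sin(t). Mit ∫a(t)dt und Anwendung von v(0) = 10, finden wir v(t) = 10·cos(t). Mit ∫v(t)dt und Anwendung von x(0) = 5, finden wir x(t) = 10·sin(t) + 5. Aus der Gleichung für die Position x(t) = 10·sin(t) + 5, setzen wir t = pi/2 ein und erhalten x = 15.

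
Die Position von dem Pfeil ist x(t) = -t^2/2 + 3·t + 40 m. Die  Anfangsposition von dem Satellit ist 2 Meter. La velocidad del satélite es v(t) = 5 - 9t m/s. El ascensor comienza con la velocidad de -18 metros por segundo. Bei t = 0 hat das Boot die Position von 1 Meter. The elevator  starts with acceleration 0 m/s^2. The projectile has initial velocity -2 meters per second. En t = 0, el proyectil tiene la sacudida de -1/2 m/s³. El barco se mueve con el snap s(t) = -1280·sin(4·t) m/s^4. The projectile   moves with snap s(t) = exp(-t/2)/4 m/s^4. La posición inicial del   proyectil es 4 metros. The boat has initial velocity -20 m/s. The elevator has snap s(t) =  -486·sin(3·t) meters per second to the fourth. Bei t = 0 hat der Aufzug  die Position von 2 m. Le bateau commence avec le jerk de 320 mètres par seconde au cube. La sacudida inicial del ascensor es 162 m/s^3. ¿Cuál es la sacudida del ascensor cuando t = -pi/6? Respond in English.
To find the answer, we compute 1 antiderivative of s(t) = -486·sin(3·t). Taking ∫s(t)dt and applying j(0) = 162, we find j(t) = 162·cos(3·t). We have jerk j(t) = 162·cos(3·t). Substituting t = -pi/6: j(-pi/6) = 0.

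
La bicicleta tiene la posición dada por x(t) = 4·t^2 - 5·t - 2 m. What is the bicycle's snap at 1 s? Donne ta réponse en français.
Pour résoudre ceci, nous devons prendre 4 dérivées de notre équation de la position x(t) = 4·t^2 - 5·t - 2. La dérivée de la position donne la vitesse: v(t) = 8·t - 5. En prenant d/dt de v(t), nous trouvons a(t) = 8. En prenant d/dt de a(t), nous trouvons j(t) = 0. En prenant d/dt de j(t), nous trouvons s(t) = 0. De l'équation du snap s(t) = 0, nous substituons t = 1 pour obtenir s = 0.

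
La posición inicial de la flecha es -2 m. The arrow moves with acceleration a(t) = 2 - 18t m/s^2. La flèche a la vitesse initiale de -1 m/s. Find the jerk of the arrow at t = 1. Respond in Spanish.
Debemos derivar nuestra ecuación de la aceleración a(t) = 2 - 18·t 1 vez. Tomando d/dt de a(t), encontramos j(t) = -18. Tenemos la sacudida j(t) = -18. Sustituyendo t = 1: j(1) = -18.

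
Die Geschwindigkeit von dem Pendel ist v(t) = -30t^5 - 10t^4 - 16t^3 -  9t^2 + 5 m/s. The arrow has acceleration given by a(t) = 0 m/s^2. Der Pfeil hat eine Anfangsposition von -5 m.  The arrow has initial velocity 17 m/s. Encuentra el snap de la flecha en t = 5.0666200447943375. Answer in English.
We must differentiate our acceleration equation a(t) = 0 2 times. Taking d/dt of a(t), we find j(t) = 0. Taking d/dt of j(t), we find s(t) = 0. From the given snap equation s(t) = 0, we substitute t = 5.0666200447943375 to get s = 0.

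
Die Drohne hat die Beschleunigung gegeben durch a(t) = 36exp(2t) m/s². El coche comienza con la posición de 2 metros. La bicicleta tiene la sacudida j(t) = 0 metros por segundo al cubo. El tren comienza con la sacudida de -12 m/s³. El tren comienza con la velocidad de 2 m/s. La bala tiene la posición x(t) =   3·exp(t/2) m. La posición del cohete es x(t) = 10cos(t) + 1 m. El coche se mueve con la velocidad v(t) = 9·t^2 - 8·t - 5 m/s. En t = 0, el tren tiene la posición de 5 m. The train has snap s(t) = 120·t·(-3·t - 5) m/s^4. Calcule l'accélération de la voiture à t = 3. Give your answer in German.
Wir müssen unsere Gleichung für die Geschwindigkeit v(t) = 9·t^2 - 8·t - 5 1-mal ableiten. Die Ableitung von der Geschwindigkeit ergibt die Beschleunigung: a(t) = 18·t - 8. Wir haben die Beschleunigung a(t) = 18·t - 8. Durch Einsetzen von t = 3: a(3) = 46.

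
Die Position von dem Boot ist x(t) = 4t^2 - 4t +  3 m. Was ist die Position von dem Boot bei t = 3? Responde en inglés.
Using x(t) = 4·t^2 - 4·t + 3 and substituting t = 3, we find x = 27.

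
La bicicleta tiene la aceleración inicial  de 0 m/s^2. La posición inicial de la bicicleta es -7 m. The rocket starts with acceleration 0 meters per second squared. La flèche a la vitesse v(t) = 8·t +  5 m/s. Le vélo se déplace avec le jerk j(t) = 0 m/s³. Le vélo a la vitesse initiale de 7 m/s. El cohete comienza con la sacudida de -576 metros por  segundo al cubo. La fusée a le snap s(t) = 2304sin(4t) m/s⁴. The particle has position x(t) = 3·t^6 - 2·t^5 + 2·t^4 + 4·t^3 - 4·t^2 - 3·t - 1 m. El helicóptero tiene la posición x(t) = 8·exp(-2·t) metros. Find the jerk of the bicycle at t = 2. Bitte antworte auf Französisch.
De l'équation du jerk j(t) = 0, nous substituons t = 2 pour obtenir j = 0.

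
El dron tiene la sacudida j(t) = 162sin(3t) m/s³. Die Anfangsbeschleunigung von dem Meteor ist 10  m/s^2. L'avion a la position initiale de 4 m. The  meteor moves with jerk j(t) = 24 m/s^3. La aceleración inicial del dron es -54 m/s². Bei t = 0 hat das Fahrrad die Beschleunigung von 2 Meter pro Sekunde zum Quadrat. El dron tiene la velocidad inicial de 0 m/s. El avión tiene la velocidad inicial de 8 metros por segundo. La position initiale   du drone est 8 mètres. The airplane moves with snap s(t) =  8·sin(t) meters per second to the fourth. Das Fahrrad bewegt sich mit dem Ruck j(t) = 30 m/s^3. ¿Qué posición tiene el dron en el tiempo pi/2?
Necesitamos integrar nuestra ecuación de la sacudida j(t) = 162·sin(3·t) 3 veces. La antiderivada de la sacudida es la aceleración. Usando a(0) = -54, obtenemos a(t) = -54·cos(3·t). La integral de la aceleración, con v(0) = 0, da la velocidad: v(t) = -18·sin(3·t). Integrando la velocidad y usando la condición inicial x(0) = 8, obtenemos x(t) = 6·cos(3·t) + 2. Usando x(t) = 6·cos(3·t) + 2 y sustituyendo t = pi/2, encontramos x = 2.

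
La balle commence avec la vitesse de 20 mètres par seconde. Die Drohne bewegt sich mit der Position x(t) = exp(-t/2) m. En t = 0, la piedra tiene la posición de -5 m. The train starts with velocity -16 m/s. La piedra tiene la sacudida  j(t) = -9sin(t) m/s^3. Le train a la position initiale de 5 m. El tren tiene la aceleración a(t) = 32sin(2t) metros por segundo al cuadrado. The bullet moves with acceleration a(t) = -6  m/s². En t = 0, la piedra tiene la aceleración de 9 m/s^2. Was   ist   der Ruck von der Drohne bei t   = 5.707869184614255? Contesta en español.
Partiendo de la posición x(t) = exp(-t/2), tomamos 3 derivadas. La derivada de la posición da la velocidad: v(t) = -exp(-t/2)/2. Tomando d/dt de v(t), encontramos a(t) = exp(-t/2)/4. La derivada de la aceleración da la sacudida: j(t) = -exp(-t/2)/8. Usando j(t) = -exp(-t/2)/8 y sustituyendo t = 5.707869184614255, encontramos j = -0.00720214677658830.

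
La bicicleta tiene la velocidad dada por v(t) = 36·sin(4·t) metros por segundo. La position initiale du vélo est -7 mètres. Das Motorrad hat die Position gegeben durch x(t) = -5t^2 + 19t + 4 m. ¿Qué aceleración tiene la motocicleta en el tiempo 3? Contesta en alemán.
Wir müssen unsere Gleichung für die Position x(t) = -5·t^2 + 19·t + 4 2-mal ableiten. Durch Ableiten von der Position erhalten wir die Geschwindigkeit: v(t) = 19 - 10·t. Mit d/dt von v(t) finden wir a(t) = -10. Aus der Gleichung für die Beschleunigung a(t) = -10, setzen wir t = 3 ein und erhalten a = -10.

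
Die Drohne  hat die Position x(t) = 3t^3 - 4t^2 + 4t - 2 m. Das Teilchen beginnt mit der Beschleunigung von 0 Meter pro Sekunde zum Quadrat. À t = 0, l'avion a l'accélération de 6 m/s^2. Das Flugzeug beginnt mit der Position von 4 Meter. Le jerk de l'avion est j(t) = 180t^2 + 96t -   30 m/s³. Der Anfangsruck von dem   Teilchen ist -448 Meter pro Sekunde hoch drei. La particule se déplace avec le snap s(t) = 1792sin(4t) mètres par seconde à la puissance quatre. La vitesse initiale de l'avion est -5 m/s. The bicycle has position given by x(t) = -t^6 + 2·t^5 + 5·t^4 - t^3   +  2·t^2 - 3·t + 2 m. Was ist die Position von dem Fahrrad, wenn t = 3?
Wir haben die Position x(t) = -t^6 + 2·t^5 + 5·t^4 - t^3 + 2·t^2 - 3·t + 2. Durch Einsetzen von t = 3: x(3) = 146.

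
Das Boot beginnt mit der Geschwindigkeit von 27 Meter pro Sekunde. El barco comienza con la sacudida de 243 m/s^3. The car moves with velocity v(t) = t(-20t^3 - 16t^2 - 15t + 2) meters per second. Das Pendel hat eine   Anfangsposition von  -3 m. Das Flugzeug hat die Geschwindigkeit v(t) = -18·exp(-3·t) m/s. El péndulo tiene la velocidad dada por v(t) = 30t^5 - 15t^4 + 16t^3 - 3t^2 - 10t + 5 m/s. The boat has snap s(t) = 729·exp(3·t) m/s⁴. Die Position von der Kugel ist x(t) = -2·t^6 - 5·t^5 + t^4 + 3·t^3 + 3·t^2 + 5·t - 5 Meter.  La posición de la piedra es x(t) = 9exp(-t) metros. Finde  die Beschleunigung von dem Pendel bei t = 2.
Um dies zu lösen, müssen wir 1 Ableitung unserer Gleichung für die Geschwindigkeit v(t) = 30·t^5 - 15·t^4 + 16·t^3 - 3·t^2 - 10·t + 5 nehmen. Mit d/dt von v(t) finden wir a(t) = 150·t^4 - 60·t^3 + 48·t^2 - 6·t - 10. Mit a(t) = 150·t^4 - 60·t^3 + 48·t^2 - 6·t - 10 und Einsetzen von t = 2, finden wir a = 2090.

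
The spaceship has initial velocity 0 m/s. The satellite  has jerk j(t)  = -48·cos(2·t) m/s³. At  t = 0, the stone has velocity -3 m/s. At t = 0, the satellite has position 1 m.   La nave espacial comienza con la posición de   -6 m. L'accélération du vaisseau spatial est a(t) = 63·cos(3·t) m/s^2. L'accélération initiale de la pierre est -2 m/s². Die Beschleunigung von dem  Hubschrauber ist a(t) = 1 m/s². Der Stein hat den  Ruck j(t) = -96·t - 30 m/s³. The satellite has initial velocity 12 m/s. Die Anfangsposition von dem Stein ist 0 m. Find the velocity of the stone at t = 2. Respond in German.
Wir müssen die Stammfunktion unserer Gleichung für den Ruck j(t) = -96·t - 30 2-mal finden. Das Integral von dem Ruck, mit a(0) = -2, ergibt die Beschleunigung: a(t) = -48·t^2 - 30·t - 2. Die Stammfunktion von der Beschleunigung ist die Geschwindigkeit. Mit v(0) = -3 erhalten wir v(t) = -16·t^3 - 15·t^2 - 2·t - 3. Mit v(t) = -16·t^3 - 15·t^2 - 2·t - 3 und Einsetzen von t = 2, finden wir v = -195.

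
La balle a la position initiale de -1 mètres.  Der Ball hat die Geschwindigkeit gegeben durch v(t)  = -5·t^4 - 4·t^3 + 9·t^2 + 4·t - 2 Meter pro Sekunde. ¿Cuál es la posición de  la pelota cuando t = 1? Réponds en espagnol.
Partiendo de la velocidad v(t) = -5·t^4 - 4·t^3 + 9·t^2 + 4·t - 2, tomamos 1 antiderivada. Tomando ∫v(t)dt y aplicando x(0) = -1, encontramos x(t) = -t^5 - t^4 + 3·t^3 + 2·t^2 - 2·t - 1. De la ecuación de la posición x(t) = -t^5 - t^4 + 3·t^3 + 2·t^2 - 2·t - 1, sustituimos t = 1 para obtener x = 0.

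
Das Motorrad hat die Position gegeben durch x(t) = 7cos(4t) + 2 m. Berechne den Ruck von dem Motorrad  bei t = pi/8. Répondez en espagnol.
Para resolver esto, necesitamos tomar 3 derivadas de nuestra ecuación de la posición x(t) = 7·cos(4·t) + 2. Tomando d/dt de x(t), encontramos v(t) = -28·sin(4·t). Derivando la velocidad, obtenemos la aceleración: a(t) = -112·cos(4·t). Derivando la aceleración, obtenemos la sacudida: j(t) = 448·sin(4·t). De la ecuación de la sacudida j(t) = 448·sin(4·t), sustituimos t = pi/8 para obtener j = 448.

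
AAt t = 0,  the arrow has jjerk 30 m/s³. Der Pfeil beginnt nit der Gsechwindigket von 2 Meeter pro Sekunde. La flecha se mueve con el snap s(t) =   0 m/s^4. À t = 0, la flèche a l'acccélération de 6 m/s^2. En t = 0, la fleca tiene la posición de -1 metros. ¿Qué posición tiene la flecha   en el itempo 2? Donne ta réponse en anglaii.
Starting from snap s(t) = 0, we take 4 integrals. Finding the integral of s(t) and using j(0) = 30: j(t) = 30. Finding the integral of j(t) and using a(0) = 6: a(t) = 30·t + 6. The antiderivative of acceleration, with v(0) = 2, gives velocity: v(t) = 15·t^2 + 6·t + 2. Finding the antiderivative of v(t) and using x(0) = -1: x(t) = 5·t^3 + 3·t^2 + 2·t - 1. From the given position equation x(t) = 5·t^3 + 3·t^2 + 2·t - 1, we substitute t = 2 to get x = 55.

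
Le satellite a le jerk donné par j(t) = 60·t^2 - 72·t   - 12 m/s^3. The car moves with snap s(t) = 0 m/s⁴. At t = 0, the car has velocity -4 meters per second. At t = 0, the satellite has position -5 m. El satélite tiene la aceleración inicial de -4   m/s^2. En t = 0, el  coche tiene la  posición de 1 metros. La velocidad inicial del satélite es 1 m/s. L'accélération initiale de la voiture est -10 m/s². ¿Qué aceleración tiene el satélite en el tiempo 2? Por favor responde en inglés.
Starting from jerk j(t) = 60·t^2 - 72·t - 12, we take 1 integral. Taking ∫j(t)dt and applying a(0) = -4, we find a(t) = 20·t^3 - 36·t^2 - 12·t - 4. From the given acceleration equation a(t) = 20·t^3 - 36·t^2 - 12·t - 4, we substitute t = 2 to get a = -12.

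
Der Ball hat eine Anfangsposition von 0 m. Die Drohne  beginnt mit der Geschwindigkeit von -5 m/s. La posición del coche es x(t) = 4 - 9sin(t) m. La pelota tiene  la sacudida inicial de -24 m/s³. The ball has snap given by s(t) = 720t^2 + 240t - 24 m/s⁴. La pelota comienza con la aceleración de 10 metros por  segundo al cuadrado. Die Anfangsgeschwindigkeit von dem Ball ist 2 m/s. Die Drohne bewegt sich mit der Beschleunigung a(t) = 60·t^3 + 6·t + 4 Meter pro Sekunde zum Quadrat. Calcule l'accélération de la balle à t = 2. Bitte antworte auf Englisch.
We must find the integral of our snap equation s(t) = 720·t^2 + 240·t - 24 2 times. Integrating snap and using the initial condition j(0) = -24, we get j(t) = 240·t^3 + 120·t^2 - 24·t - 24. The antiderivative of jerk is acceleration. Using a(0) = 10, we get a(t) = 60·t^4 + 40·t^3 - 12·t^2 - 24·t + 10. We have acceleration a(t) = 60·t^4 + 40·t^3 - 12·t^2 - 24·t + 10. Substituting t = 2: a(2) = 1194.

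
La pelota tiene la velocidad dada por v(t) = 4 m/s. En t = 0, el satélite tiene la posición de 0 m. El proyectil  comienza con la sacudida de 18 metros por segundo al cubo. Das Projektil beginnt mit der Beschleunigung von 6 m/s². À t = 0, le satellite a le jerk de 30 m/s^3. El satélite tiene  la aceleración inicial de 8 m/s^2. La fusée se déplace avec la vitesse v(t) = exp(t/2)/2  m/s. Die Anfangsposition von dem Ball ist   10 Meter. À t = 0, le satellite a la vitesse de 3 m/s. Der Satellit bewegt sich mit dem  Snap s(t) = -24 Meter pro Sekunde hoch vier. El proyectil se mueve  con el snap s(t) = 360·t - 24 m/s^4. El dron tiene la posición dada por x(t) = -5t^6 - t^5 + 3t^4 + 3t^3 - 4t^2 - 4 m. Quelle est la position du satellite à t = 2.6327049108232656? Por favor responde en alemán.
Wir müssen unsere Gleichung für den Snap s(t) = -24 4-mal integrieren. Mit ∫s(t)dt und Anwendung von j(0) = 30, finden wir j(t) = 30 - 24·t. Durch Integration von dem Ruck und Verwendung der Anfangsbedingung a(0) = 8, erhalten wir a(t) = -12·t^2 + 30·t + 8. Das Integral von der Beschleunigung ist die Geschwindigkeit. Mit v(0) = 3 erhalten wir v(t) = -4·t^3 + 15·t^2 + 8·t + 3. Mit ∫v(t)dt und Anwendung von x(0) = 0, finden wir x(t) = -t^4 + 5·t^3 + 4·t^2 + 3·t. Mit x(t) = -t^4 + 5·t^3 + 4·t^2 + 3·t und Einsetzen von t = 2.6327049108232656, finden wir x = 78.8201885914856.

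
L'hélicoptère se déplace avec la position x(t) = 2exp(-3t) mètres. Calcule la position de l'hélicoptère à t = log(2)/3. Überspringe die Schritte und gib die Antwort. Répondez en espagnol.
La posición en t = log(2)/3 es x = 1.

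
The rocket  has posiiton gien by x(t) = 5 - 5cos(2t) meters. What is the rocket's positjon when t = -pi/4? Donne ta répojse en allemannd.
Aus der Gleichung für die Position x(t) = 5 - 5·cos(2·t), setzen wir t = -pi/4 ein und erhalten x = 5.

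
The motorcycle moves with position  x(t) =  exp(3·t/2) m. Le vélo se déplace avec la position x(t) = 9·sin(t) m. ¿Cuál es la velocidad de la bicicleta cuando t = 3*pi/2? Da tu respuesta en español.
Debemos derivar nuestra ecuación de la posición x(t) = 9·sin(t) 1 vez. Tomando d/dt de x(t), encontramos v(t) = 9·cos(t). Tenemos la velocidad v(t) = 9·cos(t). Sustituyendo t = 3*pi/2: v(3*pi/2) = 0.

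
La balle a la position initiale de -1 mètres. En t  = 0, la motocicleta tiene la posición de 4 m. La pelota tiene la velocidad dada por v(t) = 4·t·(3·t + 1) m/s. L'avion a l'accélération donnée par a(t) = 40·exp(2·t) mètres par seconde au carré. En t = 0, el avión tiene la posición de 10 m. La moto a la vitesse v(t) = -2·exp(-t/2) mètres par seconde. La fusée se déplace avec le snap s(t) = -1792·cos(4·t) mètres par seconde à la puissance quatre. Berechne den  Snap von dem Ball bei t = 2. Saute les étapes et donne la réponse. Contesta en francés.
La réponse est 0.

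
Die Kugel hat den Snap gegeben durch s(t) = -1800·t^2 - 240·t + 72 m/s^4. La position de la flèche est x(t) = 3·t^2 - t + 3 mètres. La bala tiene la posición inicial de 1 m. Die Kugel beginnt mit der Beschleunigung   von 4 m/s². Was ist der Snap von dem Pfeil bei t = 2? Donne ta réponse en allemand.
Ausgehend von der Position x(t) = 3·t^2 - t + 3, nehmen wir 4 Ableitungen. Durch Ableiten von der Position erhalten wir die Geschwindigkeit: v(t) = 6·t - 1. Mit d/dt von v(t) finden wir a(t) = 6. Durch Ableiten von der Beschleunigung erhalten wir den Ruck: j(t) = 0. Durch Ableiten von dem Ruck erhalten wir den Snap: s(t) = 0. Mit s(t) = 0 und Einsetzen von t = 2, finden wir s = 0.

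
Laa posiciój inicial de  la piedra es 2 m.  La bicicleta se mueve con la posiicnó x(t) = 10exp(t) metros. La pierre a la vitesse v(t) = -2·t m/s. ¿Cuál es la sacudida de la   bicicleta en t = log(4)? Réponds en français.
En partant de la position x(t) = 10·exp(t), nous prenons 3 dérivées. La dérivée de la position donne la vitesse: v(t) = 10·exp(t). En dérivant la vitesse, nous obtenons l'accélération: a(t) = 10·exp(t). La dérivée de l'accélération donne le jerk: j(t) = 10·exp(t). De l'équation du jerk j(t) = 10·exp(t), nous substituons t = log(4) pour obtenir j = 40.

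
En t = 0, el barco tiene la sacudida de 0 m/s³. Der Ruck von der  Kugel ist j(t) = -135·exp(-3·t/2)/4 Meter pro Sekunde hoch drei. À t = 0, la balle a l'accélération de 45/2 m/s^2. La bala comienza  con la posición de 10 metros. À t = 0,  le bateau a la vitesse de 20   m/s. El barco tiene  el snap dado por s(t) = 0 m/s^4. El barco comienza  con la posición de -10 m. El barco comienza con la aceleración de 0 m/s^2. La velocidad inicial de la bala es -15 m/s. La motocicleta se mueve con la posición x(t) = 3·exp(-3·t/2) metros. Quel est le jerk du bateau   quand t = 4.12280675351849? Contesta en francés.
Nous devons trouver l'intégrale de notre équation du snap s(t) = 0 1 fois. En prenant ∫s(t)dt et en appliquant j(0) = 0, nous trouvons j(t) = 0. En utilisant j(t) = 0 et en substituant t = 4.12280675351849, nous trouvons j = 0.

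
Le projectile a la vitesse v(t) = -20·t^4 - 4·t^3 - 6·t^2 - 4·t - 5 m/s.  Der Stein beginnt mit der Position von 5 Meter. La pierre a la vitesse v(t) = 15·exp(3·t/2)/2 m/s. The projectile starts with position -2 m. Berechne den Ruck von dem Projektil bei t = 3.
Um dies zu lösen, müssen wir 2 Ableitungen unserer Gleichung für die Geschwindigkeit v(t) = -20·t^4 - 4·t^3 - 6·t^2 - 4·t - 5 nehmen. Die Ableitung von der Geschwindigkeit ergibt die Beschleunigung: a(t) = -80·t^3 - 12·t^2 - 12·t - 4. Mit d/dt von a(t) finden wir j(t) = -240·t^2 - 24·t - 12. Wir haben den Ruck j(t) = -240·t^2 - 24·t - 12. Durch Einsetzen von t = 3: j(3) = -2244.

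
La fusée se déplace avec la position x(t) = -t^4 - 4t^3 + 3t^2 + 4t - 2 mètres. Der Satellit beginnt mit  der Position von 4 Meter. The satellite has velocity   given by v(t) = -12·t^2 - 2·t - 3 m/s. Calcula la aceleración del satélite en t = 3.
Para resolver esto, necesitamos tomar 1 derivada de nuestra ecuación de la velocidad v(t) = -12·t^2 - 2·t - 3. Tomando d/dt de v(t), encontramos a(t) = -24·t - 2. Usando a(t) = -24·t - 2 y sustituyendo t = 3, encontramos a = -74.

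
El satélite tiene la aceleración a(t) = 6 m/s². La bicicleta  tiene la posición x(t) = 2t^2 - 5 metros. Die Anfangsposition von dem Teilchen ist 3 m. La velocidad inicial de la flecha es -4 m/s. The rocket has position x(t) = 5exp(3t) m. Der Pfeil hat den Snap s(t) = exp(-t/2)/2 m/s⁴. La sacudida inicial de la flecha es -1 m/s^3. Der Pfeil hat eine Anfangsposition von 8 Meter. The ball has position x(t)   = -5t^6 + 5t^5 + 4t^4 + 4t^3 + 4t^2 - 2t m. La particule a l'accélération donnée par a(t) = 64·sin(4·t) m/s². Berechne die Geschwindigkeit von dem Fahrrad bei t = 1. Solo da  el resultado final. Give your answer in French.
La vitesse à t = 1 est v = 4.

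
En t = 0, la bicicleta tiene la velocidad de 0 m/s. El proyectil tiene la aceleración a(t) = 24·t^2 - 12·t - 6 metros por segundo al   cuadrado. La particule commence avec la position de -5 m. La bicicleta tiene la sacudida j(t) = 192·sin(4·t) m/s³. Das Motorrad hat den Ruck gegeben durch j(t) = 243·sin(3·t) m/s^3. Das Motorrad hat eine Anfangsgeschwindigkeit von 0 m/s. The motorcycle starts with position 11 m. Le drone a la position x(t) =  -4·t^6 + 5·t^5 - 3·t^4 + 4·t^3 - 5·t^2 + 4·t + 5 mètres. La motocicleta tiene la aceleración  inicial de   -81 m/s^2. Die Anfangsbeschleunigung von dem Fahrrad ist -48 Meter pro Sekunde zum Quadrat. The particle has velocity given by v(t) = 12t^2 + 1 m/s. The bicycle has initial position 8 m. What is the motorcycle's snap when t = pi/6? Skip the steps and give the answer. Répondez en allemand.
Die Antwort ist 0.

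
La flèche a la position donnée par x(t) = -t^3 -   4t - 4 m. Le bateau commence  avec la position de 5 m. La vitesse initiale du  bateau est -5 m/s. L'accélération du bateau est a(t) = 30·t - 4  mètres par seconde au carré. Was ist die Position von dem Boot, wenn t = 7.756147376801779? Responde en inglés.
To solve this, we need to take 2 integrals of our acceleration equation a(t) = 30·t - 4. The antiderivative of acceleration, with v(0) = -5, gives velocity: v(t) = 15·t^2 - 4·t - 5. Taking ∫v(t)dt and applying x(0) = 5, we find x(t) = 5·t^3 - 2·t^2 - 5·t + 5. We have position x(t) = 5·t^3 - 2·t^2 - 5·t + 5. Substituting t = 7.756147376801779: x(7.756147376801779) = 2178.86829041914.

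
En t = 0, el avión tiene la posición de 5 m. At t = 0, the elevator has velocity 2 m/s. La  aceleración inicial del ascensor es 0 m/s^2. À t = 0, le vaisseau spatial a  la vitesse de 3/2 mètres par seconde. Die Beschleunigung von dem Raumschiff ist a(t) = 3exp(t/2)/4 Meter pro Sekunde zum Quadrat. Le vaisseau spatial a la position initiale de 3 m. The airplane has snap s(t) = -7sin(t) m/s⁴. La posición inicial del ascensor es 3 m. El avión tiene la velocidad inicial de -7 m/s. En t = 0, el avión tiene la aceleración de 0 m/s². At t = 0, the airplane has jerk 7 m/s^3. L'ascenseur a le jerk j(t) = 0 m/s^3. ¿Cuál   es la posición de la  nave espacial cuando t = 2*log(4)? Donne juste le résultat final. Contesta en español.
La respuesta es 12.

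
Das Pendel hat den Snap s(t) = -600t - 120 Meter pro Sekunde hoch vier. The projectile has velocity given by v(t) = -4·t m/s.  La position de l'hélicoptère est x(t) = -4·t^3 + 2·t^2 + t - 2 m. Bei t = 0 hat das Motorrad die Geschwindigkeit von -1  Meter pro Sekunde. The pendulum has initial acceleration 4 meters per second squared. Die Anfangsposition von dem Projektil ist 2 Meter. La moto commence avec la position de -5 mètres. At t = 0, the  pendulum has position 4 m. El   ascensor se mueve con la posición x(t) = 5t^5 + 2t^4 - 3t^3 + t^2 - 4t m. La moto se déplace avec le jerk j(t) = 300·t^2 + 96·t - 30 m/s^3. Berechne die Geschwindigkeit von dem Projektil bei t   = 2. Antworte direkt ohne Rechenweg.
Bei t = 2, v = -8.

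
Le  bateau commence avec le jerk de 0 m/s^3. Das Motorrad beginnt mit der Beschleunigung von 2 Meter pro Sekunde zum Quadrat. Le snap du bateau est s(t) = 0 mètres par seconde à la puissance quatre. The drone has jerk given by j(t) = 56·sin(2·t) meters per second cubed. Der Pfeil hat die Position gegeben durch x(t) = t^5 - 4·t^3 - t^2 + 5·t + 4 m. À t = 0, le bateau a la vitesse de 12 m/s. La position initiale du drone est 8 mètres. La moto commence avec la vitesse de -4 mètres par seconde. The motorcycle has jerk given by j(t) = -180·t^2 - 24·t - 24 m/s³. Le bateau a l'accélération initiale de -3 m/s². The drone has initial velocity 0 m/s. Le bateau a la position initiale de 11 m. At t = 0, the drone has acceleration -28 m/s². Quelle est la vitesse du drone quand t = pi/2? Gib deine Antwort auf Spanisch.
Necesitamos integrar nuestra ecuación de la sacudida j(t) = 56·sin(2·t) 2 veces. La antiderivada de la sacudida, con a(0) = -28, da la aceleración: a(t) = -28·cos(2·t). Integrando la aceleración y usando la condición inicial v(0) = 0, obtenemos v(t) = -14·sin(2·t). De la ecuación de la velocidad v(t) = -14·sin(2·t), sustituimos t = pi/2 para obtener v = 0.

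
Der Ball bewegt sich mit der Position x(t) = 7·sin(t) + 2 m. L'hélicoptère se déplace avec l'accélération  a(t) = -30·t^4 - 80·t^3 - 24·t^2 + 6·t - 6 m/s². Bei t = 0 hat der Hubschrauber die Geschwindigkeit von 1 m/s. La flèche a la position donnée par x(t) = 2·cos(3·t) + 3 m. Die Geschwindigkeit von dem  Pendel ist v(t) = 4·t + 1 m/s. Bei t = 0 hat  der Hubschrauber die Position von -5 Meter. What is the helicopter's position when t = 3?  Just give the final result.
The answer is -1865.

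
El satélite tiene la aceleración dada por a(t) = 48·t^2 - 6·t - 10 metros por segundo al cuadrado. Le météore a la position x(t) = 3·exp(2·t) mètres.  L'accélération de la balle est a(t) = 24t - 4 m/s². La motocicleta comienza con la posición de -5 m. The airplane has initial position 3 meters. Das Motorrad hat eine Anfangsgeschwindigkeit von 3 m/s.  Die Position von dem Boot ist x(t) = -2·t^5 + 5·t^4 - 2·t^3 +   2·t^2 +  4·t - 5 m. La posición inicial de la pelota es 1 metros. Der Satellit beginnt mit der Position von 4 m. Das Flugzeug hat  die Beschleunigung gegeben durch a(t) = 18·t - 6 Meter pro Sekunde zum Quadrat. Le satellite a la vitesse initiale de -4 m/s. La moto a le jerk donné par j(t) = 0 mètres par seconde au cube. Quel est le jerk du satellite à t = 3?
Pour résoudre ceci, nous devons prendre 1 dérivée de notre équation de l'accélération a(t) = 48·t^2 - 6·t - 10. En dérivant l'accélération, nous obtenons le jerk: j(t) = 96·t - 6. De l'équation du jerk j(t) = 96·t - 6, nous substituons t = 3 pour obtenir j = 282.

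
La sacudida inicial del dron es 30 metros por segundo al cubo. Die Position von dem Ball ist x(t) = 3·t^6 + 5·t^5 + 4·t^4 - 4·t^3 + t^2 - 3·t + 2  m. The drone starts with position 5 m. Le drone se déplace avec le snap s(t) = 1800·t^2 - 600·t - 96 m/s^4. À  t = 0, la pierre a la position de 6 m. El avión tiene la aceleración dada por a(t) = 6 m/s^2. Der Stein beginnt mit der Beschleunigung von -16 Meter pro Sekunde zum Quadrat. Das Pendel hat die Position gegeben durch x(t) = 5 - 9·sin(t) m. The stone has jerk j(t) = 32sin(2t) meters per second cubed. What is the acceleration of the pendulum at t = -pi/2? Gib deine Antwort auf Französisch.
Nous devons dériver notre équation de la position x(t) = 5 - 9·sin(t) 2 fois. En dérivant la position, nous obtenons la vitesse: v(t) = -9·cos(t). En prenant d/dt de v(t), nous trouvons a(t) = 9·sin(t). En utilisant a(t) = 9·sin(t) et en substituant t = -pi/2, nous trouvons a = -9.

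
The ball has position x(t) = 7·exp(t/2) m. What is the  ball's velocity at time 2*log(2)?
Starting from position x(t) = 7·exp(t/2), we take 1 derivative. The derivative of position gives velocity: v(t) = 7·exp(t/2)/2. Using v(t) = 7·exp(t/2)/2 and substituting t = 2*log(2), we find v = 7.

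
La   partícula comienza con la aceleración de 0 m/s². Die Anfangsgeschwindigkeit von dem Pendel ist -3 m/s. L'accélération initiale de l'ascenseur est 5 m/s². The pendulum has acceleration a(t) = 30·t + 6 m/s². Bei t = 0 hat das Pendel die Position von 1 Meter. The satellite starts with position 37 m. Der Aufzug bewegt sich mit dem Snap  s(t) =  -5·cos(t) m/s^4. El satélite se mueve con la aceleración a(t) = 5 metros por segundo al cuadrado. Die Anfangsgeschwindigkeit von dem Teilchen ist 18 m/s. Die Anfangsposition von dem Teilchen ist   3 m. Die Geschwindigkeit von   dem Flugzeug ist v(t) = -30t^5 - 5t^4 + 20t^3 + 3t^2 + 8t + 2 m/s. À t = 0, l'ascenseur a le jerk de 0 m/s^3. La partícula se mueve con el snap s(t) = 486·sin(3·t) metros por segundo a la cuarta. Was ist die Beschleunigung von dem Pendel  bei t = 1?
Mit a(t) = 30·t + 6 und Einsetzen von t = 1, finden wir a = 36.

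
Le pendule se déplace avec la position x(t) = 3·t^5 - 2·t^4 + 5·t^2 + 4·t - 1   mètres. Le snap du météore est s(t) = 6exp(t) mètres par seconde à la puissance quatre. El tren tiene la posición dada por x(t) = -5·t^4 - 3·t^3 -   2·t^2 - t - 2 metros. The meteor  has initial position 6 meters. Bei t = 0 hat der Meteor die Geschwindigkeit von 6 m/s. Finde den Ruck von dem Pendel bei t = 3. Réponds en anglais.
To solve this, we need to take 3 derivatives of our position equation x(t) = 3·t^5 - 2·t^4 + 5·t^2 + 4·t - 1. The derivative of position gives velocity: v(t) = 15·t^4 - 8·t^3 + 10·t + 4. Differentiating velocity, we get acceleration: a(t) = 60·t^3 - 24·t^2 + 10. Taking d/dt of a(t), we find j(t) = 180·t^2 - 48·t. We have jerk j(t) = 180·t^2 - 48·t. Substituting t = 3: j(3) = 1476.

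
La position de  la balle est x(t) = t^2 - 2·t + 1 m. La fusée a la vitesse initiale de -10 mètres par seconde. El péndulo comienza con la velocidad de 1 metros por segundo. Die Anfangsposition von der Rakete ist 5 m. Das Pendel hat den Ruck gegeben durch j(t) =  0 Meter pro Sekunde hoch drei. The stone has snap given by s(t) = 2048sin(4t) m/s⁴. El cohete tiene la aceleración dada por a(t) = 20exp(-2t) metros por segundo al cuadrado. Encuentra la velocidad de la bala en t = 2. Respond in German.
Wir müssen unsere Gleichung für die Position x(t) = t^2 - 2·t + 1 1-mal ableiten. Die Ableitung von der Position ergibt die Geschwindigkeit: v(t) = 2·t - 2. Mit v(t) = 2·t - 2 und Einsetzen von t = 2, finden wir v = 2.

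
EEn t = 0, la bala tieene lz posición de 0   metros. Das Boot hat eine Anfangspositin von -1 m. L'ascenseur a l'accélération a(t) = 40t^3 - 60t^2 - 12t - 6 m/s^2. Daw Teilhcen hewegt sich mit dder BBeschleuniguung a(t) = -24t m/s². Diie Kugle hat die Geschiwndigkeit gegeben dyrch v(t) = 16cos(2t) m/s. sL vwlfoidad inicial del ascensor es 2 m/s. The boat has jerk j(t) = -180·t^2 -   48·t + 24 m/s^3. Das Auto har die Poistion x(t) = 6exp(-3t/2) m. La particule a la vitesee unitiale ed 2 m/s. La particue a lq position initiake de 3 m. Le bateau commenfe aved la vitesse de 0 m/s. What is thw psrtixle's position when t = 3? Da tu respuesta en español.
Partiendo de la aceleración a(t) = -24·t, tomamos 2 integrales. Integrando la aceleración y usando la condición inicial v(0) = 2, obtenemos v(t) = 2 - 12·t^2. La antiderivada de la velocidad es la posición. Usando x(0) = 3, obtenemos x(t) = -4·t^3 + 2·t + 3. Tenemos la posición x(t) = -4·t^3 + 2·t + 3. Sustituyendo t = 3: x(3) = -99.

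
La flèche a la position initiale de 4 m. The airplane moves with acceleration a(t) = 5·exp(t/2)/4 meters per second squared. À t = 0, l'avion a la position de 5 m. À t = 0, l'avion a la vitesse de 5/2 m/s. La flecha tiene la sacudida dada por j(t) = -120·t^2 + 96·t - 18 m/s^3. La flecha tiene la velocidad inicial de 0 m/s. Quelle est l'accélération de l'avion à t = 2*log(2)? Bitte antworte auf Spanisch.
Usando a(t) = 5·exp(t/2)/4 y sustituyendo t = 2*log(2), encontramos a = 5/2.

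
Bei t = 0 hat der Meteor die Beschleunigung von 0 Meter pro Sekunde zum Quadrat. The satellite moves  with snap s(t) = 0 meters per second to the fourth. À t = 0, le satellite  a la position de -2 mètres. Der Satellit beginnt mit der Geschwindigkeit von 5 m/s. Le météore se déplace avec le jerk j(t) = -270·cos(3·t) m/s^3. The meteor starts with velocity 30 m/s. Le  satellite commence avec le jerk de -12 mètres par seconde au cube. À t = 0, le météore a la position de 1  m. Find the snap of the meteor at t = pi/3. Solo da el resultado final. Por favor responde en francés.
s(pi/3) = 0.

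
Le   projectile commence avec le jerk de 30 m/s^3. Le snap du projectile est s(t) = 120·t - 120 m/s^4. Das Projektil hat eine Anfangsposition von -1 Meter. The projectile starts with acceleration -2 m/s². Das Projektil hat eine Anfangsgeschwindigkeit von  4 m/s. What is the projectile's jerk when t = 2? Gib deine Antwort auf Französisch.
En partant du snap s(t) = 120·t - 120, nous prenons 1 intégrale. La primitive du snap est le jerk. En utilisant j(0) = 30, nous obtenons j(t) = 60·t^2 - 120·t + 30. Nous avons le jerk j(t) = 60·t^2 - 120·t + 30. En substituant t = 2: j(2) = 30.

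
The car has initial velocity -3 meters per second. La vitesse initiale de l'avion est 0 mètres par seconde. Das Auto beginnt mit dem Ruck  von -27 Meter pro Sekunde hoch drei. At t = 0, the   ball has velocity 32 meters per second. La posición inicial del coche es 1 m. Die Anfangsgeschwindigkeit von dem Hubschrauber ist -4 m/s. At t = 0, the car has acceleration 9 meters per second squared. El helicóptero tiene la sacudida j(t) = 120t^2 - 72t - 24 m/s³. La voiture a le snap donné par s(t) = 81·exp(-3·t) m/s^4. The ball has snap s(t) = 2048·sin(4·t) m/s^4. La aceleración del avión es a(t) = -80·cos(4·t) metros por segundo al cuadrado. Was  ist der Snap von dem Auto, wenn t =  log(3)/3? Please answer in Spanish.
Usando s(t) = 81·exp(-3·t) y sustituyendo t = log(3)/3, encontramos s = 27.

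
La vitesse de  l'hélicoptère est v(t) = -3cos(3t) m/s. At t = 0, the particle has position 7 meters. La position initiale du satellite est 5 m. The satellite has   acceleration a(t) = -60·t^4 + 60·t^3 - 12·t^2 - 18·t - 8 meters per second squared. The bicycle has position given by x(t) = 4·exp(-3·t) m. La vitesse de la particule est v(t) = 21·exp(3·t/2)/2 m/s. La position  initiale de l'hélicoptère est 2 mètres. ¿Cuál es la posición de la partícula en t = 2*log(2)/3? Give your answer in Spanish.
Necesitamos integrar nuestra ecuación de la velocidad v(t) = 21·exp(3·t/2)/2 1 vez. Integrando la velocidad y usando la condición inicial x(0) = 7, obtenemos x(t) = 7·exp(3·t/2). Usando x(t) = 7·exp(3·t/2) y sustituyendo t = 2*log(2)/3, encontramos x = 14.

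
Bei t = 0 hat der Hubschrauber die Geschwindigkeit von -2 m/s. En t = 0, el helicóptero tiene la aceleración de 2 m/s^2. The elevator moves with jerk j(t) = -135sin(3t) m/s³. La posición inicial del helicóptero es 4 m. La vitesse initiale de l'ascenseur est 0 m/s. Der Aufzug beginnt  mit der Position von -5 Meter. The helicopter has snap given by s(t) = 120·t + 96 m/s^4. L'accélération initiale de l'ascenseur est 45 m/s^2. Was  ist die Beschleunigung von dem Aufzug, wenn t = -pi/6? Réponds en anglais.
Starting from jerk j(t) = -135·sin(3·t), we take 1 integral. The antiderivative of jerk, with a(0) = 45, gives acceleration: a(t) = 45·cos(3·t). Using a(t) = 45·cos(3·t) and substituting t = -pi/6, we find a = 0.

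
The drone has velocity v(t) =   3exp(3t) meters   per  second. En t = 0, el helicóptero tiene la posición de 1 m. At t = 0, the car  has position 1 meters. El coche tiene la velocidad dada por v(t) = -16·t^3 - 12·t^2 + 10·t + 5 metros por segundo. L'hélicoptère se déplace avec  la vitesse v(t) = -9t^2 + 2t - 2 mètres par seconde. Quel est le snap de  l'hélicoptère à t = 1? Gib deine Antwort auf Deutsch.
Ausgehend von der Geschwindigkeit v(t) = -9·t^2 + 2·t - 2, nehmen wir 3 Ableitungen. Durch Ableiten von der Geschwindigkeit erhalten wir die Beschleunigung: a(t) = 2 - 18·t. Die Ableitung von der Beschleunigung ergibt den Ruck: j(t) = -18. Die Ableitung von dem Ruck ergibt den Snap: s(t) = 0. Aus der Gleichung für den Snap s(t) = 0, setzen wir t = 1 ein und erhalten s = 0.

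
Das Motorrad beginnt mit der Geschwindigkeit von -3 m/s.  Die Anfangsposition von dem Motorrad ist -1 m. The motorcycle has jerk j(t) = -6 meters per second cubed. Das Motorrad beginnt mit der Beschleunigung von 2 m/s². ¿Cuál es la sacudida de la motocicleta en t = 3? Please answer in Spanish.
De la ecuación de la sacudida j(t) = -6, sustituimos t = 3 para obtener j = -6.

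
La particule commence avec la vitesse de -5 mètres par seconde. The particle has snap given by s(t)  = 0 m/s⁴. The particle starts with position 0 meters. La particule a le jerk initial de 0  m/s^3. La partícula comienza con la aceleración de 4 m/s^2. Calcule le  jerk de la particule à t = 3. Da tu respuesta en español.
Para resolver esto, necesitamos tomar 1 integral de nuestra ecuación del snap s(t) = 0. Tomando ∫s(t)dt y aplicando j(0) = 0, encontramos j(t) = 0. De la ecuación de la sacudida j(t) = 0, sustituimos t = 3 para obtener j = 0.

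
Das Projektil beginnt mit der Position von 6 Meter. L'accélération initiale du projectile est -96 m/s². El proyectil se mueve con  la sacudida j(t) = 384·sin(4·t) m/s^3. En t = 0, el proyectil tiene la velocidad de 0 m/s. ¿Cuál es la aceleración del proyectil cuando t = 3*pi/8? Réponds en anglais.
We must find the integral of our jerk equation j(t) = 384·sin(4·t) 1 time. The integral of jerk, with a(0) = -96, gives acceleration: a(t) = -96·cos(4·t). Using a(t) = -96·cos(4·t) and substituting t = 3*pi/8, we find a = 0.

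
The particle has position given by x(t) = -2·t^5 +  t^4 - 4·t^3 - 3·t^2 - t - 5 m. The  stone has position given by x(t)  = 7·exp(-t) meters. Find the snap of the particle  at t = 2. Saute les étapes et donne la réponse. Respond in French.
À t = 2, s = -456.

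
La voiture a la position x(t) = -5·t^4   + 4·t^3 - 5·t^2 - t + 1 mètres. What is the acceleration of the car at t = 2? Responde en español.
Debemos derivar nuestra ecuación de la posición x(t) = -5·t^4 + 4·t^3 - 5·t^2 - t + 1 2 veces. La derivada de la posición da la velocidad: v(t) = -20·t^3 + 12·t^2 - 10·t - 1. Tomando d/dt de v(t), encontramos a(t) = -60·t^2 + 24·t - 10. Tenemos la aceleración a(t) = -60·t^2 + 24·t - 10. Sustituyendo t = 2: a(2) = -202.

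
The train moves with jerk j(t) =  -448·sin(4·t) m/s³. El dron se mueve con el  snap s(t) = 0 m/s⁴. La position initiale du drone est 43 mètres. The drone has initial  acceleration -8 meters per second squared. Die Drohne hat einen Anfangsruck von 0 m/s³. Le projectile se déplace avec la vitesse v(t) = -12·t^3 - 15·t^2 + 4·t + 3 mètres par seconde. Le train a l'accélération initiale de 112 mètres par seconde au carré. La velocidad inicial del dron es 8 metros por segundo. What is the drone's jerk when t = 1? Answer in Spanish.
Partiendo del snap s(t) = 0, tomamos 1 integral. La antiderivada del snap es la sacudida. Usando j(0) = 0, obtenemos j(t) = 0. Usando j(t) = 0 y sustituyendo t = 1, encontramos j = 0.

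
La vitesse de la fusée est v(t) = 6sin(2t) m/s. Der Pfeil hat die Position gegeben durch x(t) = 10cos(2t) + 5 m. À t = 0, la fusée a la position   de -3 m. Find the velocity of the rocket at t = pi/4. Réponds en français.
De l'équation de la vitesse v(t) = 6·sin(2·t), nous substituons t = pi/4 pour obtenir v = 6.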